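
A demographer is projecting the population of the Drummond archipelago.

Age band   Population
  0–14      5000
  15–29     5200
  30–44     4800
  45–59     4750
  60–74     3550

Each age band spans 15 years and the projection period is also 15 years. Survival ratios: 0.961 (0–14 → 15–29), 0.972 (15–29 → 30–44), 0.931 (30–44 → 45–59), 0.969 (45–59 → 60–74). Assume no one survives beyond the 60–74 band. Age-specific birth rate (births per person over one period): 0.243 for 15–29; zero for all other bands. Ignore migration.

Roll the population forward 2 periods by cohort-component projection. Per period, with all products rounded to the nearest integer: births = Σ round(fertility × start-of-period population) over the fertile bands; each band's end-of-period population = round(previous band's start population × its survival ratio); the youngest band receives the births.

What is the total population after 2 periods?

After projecting period 1:
Births: 5200 * 0.243 = 1264
15–29: 5000 * 0.961 = 4805
30–44: 5200 * 0.972 = 5054
45–59: 4800 * 0.931 = 4469
60–74: 4750 * 0.969 = 4603
End of period: [1264, 4805, 5054, 4469, 4603]
After projecting period 2:
Births: 4805 * 0.243 = 1168
15–29: 1264 * 0.961 = 1215
30–44: 4805 * 0.972 = 4670
45–59: 5054 * 0.931 = 4705
60–74: 4469 * 0.969 = 4330
End of period: [1168, 1215, 4670, 4705, 4330]
Total after period 2: 1168 + 1215 + 4670 + 4705 + 4330 = 16088

16088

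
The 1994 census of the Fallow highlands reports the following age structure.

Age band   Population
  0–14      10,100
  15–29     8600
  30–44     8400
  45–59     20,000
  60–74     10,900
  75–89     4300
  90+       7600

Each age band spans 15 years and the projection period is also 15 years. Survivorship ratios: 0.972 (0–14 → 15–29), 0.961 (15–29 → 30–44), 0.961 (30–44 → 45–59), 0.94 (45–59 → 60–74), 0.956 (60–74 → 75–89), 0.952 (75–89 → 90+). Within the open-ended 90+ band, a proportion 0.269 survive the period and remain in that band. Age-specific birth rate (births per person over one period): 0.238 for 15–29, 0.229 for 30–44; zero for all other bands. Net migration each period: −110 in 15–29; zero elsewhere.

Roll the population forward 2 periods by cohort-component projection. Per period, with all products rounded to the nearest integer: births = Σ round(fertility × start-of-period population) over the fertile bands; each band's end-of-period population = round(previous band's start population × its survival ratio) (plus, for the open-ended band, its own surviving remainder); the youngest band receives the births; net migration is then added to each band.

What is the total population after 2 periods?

62356

Period 1:
Births: 8600 × 0.238 = 2047, 8400 × 0.229 = 1924 ⇒ total 3971
15–29: 10100 × 0.972 = 9817
30–44: 8600 × 0.961 = 8265
45–59: 8400 × 0.961 = 8072
60–74: 20000 × 0.94 = 18800
75–89: 10900 × 0.956 = 10420
90+: 4300 × 0.952 + 7600 × 0.269 = 4094 + 2044 = 6138
Net migration: 15–29 − 110 → 9707
→ [3971, 9707, 8265, 8072, 18800, 10420, 6138]
Period 2:
Births: 9707 × 0.238 = 2310, 8265 × 0.229 = 1893 ⇒ total 4203
15–29: 3971 × 0.972 = 3860
30–44: 9707 × 0.961 = 9328
45–59: 8265 × 0.961 = 7943
60–74: 8072 × 0.94 = 7588
75–89: 18800 × 0.956 = 17973
90+: 10420 × 0.952 + 6138 × 0.269 = 9920 + 1651 = 11571
Net migration: 15–29 − 110 → 3750
→ [4203, 3750, 9328, 7943, 7588, 17973, 11571]
Total after period 2: 4203 + 3750 + 9328 + 7943 + 7588 + 17973 + 11571 = 62356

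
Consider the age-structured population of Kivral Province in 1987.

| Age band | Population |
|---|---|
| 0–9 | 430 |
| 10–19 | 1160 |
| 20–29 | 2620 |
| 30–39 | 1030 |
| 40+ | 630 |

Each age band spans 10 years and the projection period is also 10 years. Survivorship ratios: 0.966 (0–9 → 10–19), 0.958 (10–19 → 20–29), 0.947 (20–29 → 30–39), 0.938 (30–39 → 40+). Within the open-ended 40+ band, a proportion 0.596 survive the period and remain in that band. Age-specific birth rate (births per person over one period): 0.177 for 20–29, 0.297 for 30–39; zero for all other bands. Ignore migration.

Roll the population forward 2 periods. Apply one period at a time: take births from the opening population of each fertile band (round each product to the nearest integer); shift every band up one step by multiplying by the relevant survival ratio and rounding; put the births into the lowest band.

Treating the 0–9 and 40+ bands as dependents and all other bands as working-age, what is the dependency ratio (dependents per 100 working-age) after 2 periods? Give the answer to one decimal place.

185.1

— Period 1 —
Births: 2620 × 0.177 = 464, 1030 × 0.297 = 306 → total 770
10–19: 430 × 0.966 = 415
20–29: 1160 × 0.958 = 1111
30–39: 2620 × 0.947 = 2481
40+: 1030 × 0.938 + 630 × 0.596 = 966 + 375 = 1341
Population now: 0–9=770, 10–19=415, 20–29=1111, 30–39=2481, 40+=1341
— Period 2 —
Births: 1111 × 0.177 = 197, 2481 × 0.297 = 737 → total 934
10–19: 770 × 0.966 = 744
20–29: 415 × 0.958 = 398
30–39: 1111 × 0.947 = 1052
40+: 2481 × 0.938 + 1341 × 0.596 = 2327 + 799 = 3126
Population now: 0–9=934, 10–19=744, 20–29=398, 30–39=1052, 40+=3126
Dependents (band 0–9 + band 40+) = 934 + 3126 = 4060; working-age = 2194; ratio = 4060/2194 × 100 = 185.1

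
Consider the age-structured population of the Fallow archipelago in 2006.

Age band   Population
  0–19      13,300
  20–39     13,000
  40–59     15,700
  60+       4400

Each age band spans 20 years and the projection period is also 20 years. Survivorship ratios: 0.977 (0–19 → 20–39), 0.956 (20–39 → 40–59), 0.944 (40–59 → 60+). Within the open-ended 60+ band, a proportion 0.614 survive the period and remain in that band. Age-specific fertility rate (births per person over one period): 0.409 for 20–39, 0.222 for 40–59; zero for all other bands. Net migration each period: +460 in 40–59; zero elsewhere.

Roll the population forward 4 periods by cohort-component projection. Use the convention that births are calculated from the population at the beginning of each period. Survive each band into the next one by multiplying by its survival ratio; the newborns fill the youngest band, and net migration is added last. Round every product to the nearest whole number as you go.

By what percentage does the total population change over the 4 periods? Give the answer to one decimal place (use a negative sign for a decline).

-5.5

Call the groups 1 to 4, youngest first.
Period 1.
Births: 13000 × 0.409 = 5317, 15700 × 0.222 = 3485 — total 8802
Group 2: 13300 × 0.977 = 12994
Group 3: 13000 × 0.956 = 12428
Group 4: 15700 × 0.944 + 4400 × 0.614 = 14821 + 2702 = 17523
Net migration: Group 3 + 460 → 12888
End of period: [8802, 12994, 12888, 17523]
Period 2.
Births: 12994 × 0.409 = 5315, 12888 × 0.222 = 2861 — total 8176
Group 2: 8802 × 0.977 = 8600
Group 3: 12994 × 0.956 = 12422
Group 4: 12888 × 0.944 + 17523 × 0.614 = 12166 + 10759 = 22925
Net migration: Group 3 + 460 → 12882
End of period: [8176, 8600, 12882, 22925]
Period 3.
Births: 8600 × 0.409 = 3517, 12882 × 0.222 = 2860 — total 6377
Group 2: 8176 × 0.977 = 7988
Group 3: 8600 × 0.956 = 8222
Group 4: 12882 × 0.944 + 22925 × 0.614 = 12161 + 14076 = 26237
Net migration: Group 3 + 460 → 8682
End of period: [6377, 7988, 8682, 26237]
Period 4.
Births: 7988 × 0.409 = 3267, 8682 × 0.222 = 1927 — total 5194
Group 2: 6377 × 0.977 = 6230
Group 3: 7988 × 0.956 = 7637
Group 4: 8682 × 0.944 + 26237 × 0.614 = 8196 + 16110 = 24306
Net migration: Group 3 + 460 → 8097
End of period: [5194, 6230, 8097, 24306]
Total: 46400 → 43827; change = -2573; percentage change = -5.5%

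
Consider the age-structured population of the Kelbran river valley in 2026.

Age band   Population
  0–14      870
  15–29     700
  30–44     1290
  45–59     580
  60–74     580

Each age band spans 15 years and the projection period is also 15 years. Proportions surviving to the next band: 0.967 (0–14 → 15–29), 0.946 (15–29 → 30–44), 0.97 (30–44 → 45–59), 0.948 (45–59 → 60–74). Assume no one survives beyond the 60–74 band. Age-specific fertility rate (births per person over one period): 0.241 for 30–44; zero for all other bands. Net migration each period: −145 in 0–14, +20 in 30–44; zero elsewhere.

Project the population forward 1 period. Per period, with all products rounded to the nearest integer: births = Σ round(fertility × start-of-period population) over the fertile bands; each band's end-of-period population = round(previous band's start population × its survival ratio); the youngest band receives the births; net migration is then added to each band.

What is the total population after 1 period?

3490

[period 1]
Births: 1290 × 0.241 = 311
15–29: 870 × 0.967 = 841
30–44: 700 × 0.946 = 662
45–59: 1290 × 0.97 = 1251
60–74: 580 × 0.948 = 550
Net migration: 0–14 − 145 → 166; 30–44 + 20 → 682
→ [166, 841, 682, 1251, 550]
Total after period 1: 166 + 841 + 682 + 1251 + 550 = 3490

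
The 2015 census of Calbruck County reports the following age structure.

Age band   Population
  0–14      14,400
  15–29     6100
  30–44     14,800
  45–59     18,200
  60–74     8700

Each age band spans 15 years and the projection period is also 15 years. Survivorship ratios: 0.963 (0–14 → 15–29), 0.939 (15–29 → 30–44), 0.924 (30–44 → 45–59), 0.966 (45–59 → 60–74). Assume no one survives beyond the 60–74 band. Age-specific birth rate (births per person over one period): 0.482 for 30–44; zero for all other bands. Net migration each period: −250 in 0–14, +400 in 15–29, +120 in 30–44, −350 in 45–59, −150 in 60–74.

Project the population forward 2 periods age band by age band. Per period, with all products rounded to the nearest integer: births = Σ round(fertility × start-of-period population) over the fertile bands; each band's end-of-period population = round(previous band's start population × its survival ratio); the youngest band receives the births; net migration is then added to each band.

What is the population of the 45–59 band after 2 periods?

5054

[period 1]
Births: 14800 * 0.482 = 7134
15–29: 14400 * 0.963 = 13867
30–44: 6100 * 0.939 = 5728
45–59: 14800 * 0.924 = 13675
60–74: 18200 * 0.966 = 17581
Net migration: 0–14 − 250 → 6884; 15–29 + 400 → 14267; 30–44 + 120 → 5848; 45–59 − 350 → 13325; 60–74 − 150 → 17431
Giving 6884 / 14267 / 5848 / 13325 / 17431.
[period 2]
Births: 5848 * 0.482 = 2819
15–29: 6884 * 0.963 = 6629
30–44: 14267 * 0.939 = 13397
45–59: 5848 * 0.924 = 5404
60–74: 13325 * 0.966 = 12872
Net migration: 0–14 − 250 → 2569; 15–29 + 400 → 7029; 30–44 + 120 → 13517; 45–59 − 350 → 5054; 60–74 − 150 → 12722
Giving 2569 / 7029 / 13517 / 5054 / 12722.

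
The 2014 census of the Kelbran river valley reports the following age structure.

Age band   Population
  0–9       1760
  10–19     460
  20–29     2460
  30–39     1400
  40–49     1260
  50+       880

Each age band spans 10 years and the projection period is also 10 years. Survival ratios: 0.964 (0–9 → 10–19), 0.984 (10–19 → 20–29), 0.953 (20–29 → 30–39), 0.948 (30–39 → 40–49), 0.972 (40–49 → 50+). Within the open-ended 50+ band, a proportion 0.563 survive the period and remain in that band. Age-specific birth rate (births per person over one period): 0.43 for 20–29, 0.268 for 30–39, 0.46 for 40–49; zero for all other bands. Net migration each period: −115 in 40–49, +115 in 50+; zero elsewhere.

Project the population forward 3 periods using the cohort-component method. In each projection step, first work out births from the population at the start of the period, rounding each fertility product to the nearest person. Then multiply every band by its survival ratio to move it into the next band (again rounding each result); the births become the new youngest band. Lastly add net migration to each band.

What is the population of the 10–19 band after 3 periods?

1331

Numbering the groups 1..6 from youngest to oldest:
— Period 1 —
Births: 2460 × 0.43 = 1058  |  1400 × 0.268 = 375  |  1260 × 0.46 = 580 → total 2013
Group 2: 1760 × 0.964 = 1697
Group 3: 460 × 0.984 = 453
Group 4: 2460 × 0.953 = 2344
Group 5: 1400 × 0.948 = 1327
Group 6: 1260 × 0.972 + 880 × 0.563 = 1225 + 495 = 1720
Net migration: Group 5 − 115 → 1212; Group 6 + 115 → 1835
Population now: 0–9=2013, 10–19=1697, 20–29=453, 30–39=2344, 40–49=1212, 50+=1835
— Period 2 —
Births: 453 × 0.43 = 195  |  2344 × 0.268 = 628  |  1212 × 0.46 = 558 → total 1381
Group 2: 2013 × 0.964 = 1941
Group 3: 1697 × 0.984 = 1670
Group 4: 453 × 0.953 = 432
Group 5: 2344 × 0.948 = 2222
Group 6: 1212 × 0.972 + 1835 × 0.563 = 1178 + 1033 = 2211
Net migration: Group 5 − 115 → 2107; Group 6 + 115 → 2326
Population now: 0–9=1381, 10–19=1941, 20–29=1670, 30–39=432, 40–49=2107, 50+=2326
— Period 3 —
Births: 1670 × 0.43 = 718  |  432 × 0.268 = 116  |  2107 × 0.46 = 969 → total 1803
Group 2: 1381 × 0.964 = 1331
Group 3: 1941 × 0.984 = 1910
Group 4: 1670 × 0.953 = 1592
Group 5: 432 × 0.948 = 410
Group 6: 2107 × 0.972 + 2326 × 0.563 = 2048 + 1310 = 3358
Net migration: Group 5 − 115 → 295; Group 6 + 115 → 3473
Population now: 0–9=1803, 10–19=1331, 20–29=1910, 30–39=1592, 40–49=295, 50+=3473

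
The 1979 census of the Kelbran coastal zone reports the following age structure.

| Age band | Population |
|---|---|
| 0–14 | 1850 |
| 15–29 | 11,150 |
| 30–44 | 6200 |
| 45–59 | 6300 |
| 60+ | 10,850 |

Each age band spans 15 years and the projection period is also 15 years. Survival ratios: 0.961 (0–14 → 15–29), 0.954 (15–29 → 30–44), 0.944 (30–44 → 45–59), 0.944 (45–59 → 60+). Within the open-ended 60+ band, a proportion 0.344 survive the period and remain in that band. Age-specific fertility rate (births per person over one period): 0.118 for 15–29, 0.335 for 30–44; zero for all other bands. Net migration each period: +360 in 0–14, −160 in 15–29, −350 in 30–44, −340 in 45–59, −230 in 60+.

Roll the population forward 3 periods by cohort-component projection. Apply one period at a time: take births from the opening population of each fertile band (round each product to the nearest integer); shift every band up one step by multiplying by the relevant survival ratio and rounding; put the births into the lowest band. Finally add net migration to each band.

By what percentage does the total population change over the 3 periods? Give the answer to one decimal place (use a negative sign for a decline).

Numbering the groups 1..5 from youngest to oldest:
— Period 1 —
Births: 11150 * 0.118 = 1316, 6200 * 0.335 = 2077 → total 3393
Group 2: 1850 * 0.961 = 1778
Group 3: 11150 * 0.954 = 10637
Group 4: 6200 * 0.944 = 5853
Group 5: 6300 * 0.944 + 10850 * 0.344 = 5947 + 3732 = 9679
Net migration: Group 1 + 360 → 3753; Group 2 − 160 → 1618; Group 3 − 350 → 10287; Group 4 − 340 → 5513; Group 5 − 230 → 9449
→ [3753, 1618, 10287, 5513, 9449]
— Period 2 —
Births: 1618 * 0.118 = 191, 10287 * 0.335 = 3446 → total 3637
Group 2: 3753 * 0.961 = 3607
Group 3: 1618 * 0.954 = 1544
Group 4: 10287 * 0.944 = 9711
Group 5: 5513 * 0.944 + 9449 * 0.344 = 5204 + 3250 = 8454
Net migration: Group 1 + 360 → 3997; Group 2 − 160 → 3447; Group 3 − 350 → 1194; Group 4 − 340 → 9371; Group 5 − 230 → 8224
→ [3997, 3447, 1194, 9371, 8224]
— Period 3 —
Births: 3447 * 0.118 = 407, 1194 * 0.335 = 400 → total 807
Group 2: 3997 * 0.961 = 3841
Group 3: 3447 * 0.954 = 3288
Group 4: 1194 * 0.944 = 1127
Group 5: 9371 * 0.944 + 8224 * 0.344 = 8846 + 2829 = 11675
Net migration: Group 1 + 360 → 1167; Group 2 − 160 → 3681; Group 3 − 350 → 2938; Group 4 − 340 → 787; Group 5 − 230 → 11445
→ [1167, 3681, 2938, 787, 11445]
Total: 36350 → 20018; change = -16332; percentage change = -44.9%

-44.9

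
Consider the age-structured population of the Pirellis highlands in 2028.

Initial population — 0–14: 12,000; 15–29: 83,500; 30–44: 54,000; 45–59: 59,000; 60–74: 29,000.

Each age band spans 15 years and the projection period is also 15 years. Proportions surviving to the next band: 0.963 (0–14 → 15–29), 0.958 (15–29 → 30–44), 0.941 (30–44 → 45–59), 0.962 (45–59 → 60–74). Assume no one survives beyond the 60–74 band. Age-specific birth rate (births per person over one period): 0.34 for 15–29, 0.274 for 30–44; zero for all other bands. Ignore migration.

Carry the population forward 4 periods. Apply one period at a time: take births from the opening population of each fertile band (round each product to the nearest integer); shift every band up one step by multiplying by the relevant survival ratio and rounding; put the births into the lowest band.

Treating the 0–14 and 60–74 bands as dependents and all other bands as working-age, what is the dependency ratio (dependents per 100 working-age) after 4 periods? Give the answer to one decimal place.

37.8

[period 1]
Births: 83500 × 0.34 = 28390, 54000 × 0.274 = 14796 → 43186
15–29: 12000 × 0.963 = 11556
30–44: 83500 × 0.958 = 79993
45–59: 54000 × 0.941 = 50814
60–74: 59000 × 0.962 = 56758
Giving 43186 / 11556 / 79993 / 50814 / 56758.
[period 2]
Births: 11556 × 0.34 = 3929, 79993 × 0.274 = 21918 → 25847
15–29: 43186 × 0.963 = 41588
30–44: 11556 × 0.958 = 11071
45–59: 79993 × 0.941 = 75273
60–74: 50814 × 0.962 = 48883
Giving 25847 / 41588 / 11071 / 75273 / 48883.
[period 3]
Births: 41588 × 0.34 = 14140, 11071 × 0.274 = 3033 → 17173
15–29: 25847 × 0.963 = 24891
30–44: 41588 × 0.958 = 39841
45–59: 11071 × 0.941 = 10418
60–74: 75273 × 0.962 = 72413
Giving 17173 / 24891 / 39841 / 10418 / 72413.
[period 4]
Births: 24891 × 0.34 = 8463, 39841 × 0.274 = 10916 → 19379
15–29: 17173 × 0.963 = 16538
30–44: 24891 × 0.958 = 23846
45–59: 39841 × 0.941 = 37490
60–74: 10418 × 0.962 = 10022
Giving 19379 / 16538 / 23846 / 37490 / 10022.
Dependents (band 0–14 + band 60–74) = 19379 + 10022 = 29401; working-age = 77874; ratio = 29401/77874 × 100 = 37.8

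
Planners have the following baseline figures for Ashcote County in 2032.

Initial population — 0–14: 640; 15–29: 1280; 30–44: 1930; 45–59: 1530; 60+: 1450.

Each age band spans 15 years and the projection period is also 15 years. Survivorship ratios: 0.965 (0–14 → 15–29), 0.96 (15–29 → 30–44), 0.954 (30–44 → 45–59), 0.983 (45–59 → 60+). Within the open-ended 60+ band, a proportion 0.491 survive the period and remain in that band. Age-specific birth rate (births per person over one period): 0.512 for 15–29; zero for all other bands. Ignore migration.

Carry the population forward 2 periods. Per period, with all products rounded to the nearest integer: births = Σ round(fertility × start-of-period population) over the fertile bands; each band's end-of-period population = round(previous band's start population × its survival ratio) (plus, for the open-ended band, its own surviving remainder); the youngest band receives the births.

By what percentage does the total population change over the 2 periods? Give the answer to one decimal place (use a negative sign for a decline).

-17.8

(Bands numbered youngest = 1 to oldest = 5.)
— Period 1 —
Births: 1280 × 0.512 = 655
Band 2: 640 × 0.965 = 618
Band 3: 1280 × 0.96 = 1229
Band 4: 1930 × 0.954 = 1841
Band 5: 1530 × 0.983 + 1450 × 0.491 = 1504 + 712 = 2216
→ [655, 618, 1229, 1841, 2216]
— Period 2 —
Births: 618 × 0.512 = 316
Band 2: 655 × 0.965 = 632
Band 3: 618 × 0.96 = 593
Band 4: 1229 × 0.954 = 1172
Band 5: 1841 × 0.983 + 2216 × 0.491 = 1810 + 1088 = 2898
→ [316, 632, 593, 1172, 2898]
Total: 6830 → 5611; change = -1219; percentage change = -17.8%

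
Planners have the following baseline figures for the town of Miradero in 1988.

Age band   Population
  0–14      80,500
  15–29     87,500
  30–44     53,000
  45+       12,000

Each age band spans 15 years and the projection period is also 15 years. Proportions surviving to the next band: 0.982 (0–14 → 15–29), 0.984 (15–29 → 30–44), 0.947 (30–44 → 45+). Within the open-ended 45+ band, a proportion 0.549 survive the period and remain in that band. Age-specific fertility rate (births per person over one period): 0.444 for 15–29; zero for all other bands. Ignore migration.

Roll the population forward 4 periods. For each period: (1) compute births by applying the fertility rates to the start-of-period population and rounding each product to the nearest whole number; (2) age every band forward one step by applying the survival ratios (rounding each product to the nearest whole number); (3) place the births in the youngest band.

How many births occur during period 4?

15303

Call the groups 1 to 4, youngest first.
Period 1:
Births: 87500 * 0.444 = 38850
Group 2: 80500 * 0.982 = 79051
Group 3: 87500 * 0.984 = 86100
Group 4: 53000 * 0.947 + 12000 * 0.549 = 50191 + 6588 = 56779
→ [38850, 79051, 86100, 56779]
Period 2:
Births: 79051 * 0.444 = 35099
Group 2: 38850 * 0.982 = 38151
Group 3: 79051 * 0.984 = 77786
Group 4: 86100 * 0.947 + 56779 * 0.549 = 81537 + 31172 = 112709
→ [35099, 38151, 77786, 112709]
Period 3:
Births: 38151 * 0.444 = 16939
Group 2: 35099 * 0.982 = 34467
Group 3: 38151 * 0.984 = 37541
Group 4: 77786 * 0.947 + 112709 * 0.549 = 73663 + 61877 = 135540
→ [16939, 34467, 37541, 135540]
Period 4:
Births: 34467 * 0.444 = 15303
Group 2: 16939 * 0.982 = 16634
Group 3: 34467 * 0.984 = 33916
Group 4: 37541 * 0.947 + 135540 * 0.549 = 35551 + 74411 = 109962
→ [15303, 16634, 33916, 109962]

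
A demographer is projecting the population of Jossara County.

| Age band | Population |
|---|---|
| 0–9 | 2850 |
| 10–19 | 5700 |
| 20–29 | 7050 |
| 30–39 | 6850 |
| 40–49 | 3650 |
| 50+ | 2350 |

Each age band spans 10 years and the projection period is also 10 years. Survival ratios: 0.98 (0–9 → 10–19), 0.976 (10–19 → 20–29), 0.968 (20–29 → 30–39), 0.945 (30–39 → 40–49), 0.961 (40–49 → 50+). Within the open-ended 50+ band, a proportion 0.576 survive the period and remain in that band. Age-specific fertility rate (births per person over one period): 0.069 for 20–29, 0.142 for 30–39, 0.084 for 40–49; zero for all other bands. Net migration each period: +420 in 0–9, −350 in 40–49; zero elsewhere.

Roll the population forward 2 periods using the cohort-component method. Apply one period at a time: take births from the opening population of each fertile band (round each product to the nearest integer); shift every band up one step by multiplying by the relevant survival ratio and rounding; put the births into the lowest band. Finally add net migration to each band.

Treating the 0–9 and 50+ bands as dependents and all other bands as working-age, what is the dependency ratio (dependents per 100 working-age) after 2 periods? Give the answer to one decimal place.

[period 1]
Births: 7050 × 0.069 = 486, 6850 × 0.142 = 973, 3650 × 0.084 = 307 → 1766
10–19: 2850 × 0.98 = 2793
20–29: 5700 × 0.976 = 5563
30–39: 7050 × 0.968 = 6824
40–49: 6850 × 0.945 = 6473
50+: 3650 × 0.961 + 2350 × 0.576 = 3508 + 1354 = 4862
Net migration: 0–9 + 420 → 2186; 40–49 − 350 → 6123
End of period: [2186, 2793, 5563, 6824, 6123, 4862]
[period 2]
Births: 5563 × 0.069 = 384, 6824 × 0.142 = 969, 6123 × 0.084 = 514 → 1867
10–19: 2186 × 0.98 = 2142
20–29: 2793 × 0.976 = 2726
30–39: 5563 × 0.968 = 5385
40–49: 6824 × 0.945 = 6449
50+: 6123 × 0.961 + 4862 × 0.576 = 5884 + 2801 = 8685
Net migration: 0–9 + 420 → 2287; 40–49 − 350 → 6099
End of period: [2287, 2142, 2726, 5385, 6099, 8685]
Dependents (band 0–9 + band 50+) = 2287 + 8685 = 10972; working-age = 16352; ratio = 10972/16352 × 100 = 67.1

67.1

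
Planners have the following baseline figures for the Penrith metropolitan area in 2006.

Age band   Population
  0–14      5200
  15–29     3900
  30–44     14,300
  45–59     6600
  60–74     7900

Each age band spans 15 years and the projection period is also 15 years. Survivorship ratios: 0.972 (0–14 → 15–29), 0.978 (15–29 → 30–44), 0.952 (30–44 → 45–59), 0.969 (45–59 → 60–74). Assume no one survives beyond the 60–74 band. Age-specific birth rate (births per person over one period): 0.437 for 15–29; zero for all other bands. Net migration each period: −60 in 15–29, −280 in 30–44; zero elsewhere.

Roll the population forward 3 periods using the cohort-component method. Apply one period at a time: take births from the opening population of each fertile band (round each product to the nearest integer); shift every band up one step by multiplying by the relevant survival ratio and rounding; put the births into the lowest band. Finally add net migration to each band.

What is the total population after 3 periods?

(Groups numbered youngest = 1 to oldest = 5.)
[period 1]
Births: 3900 * 0.437 = 1704
Group 2: 5200 * 0.972 = 5054
Group 3: 3900 * 0.978 = 3814
Group 4: 14300 * 0.952 = 13614
Group 5: 6600 * 0.969 = 6395
Net migration: Group 2 − 60 → 4994; Group 3 − 280 → 3534
Population now: 0–14=1704, 15–29=4994, 30–44=3534, 45–59=13614, 60–74=6395
[period 2]
Births: 4994 * 0.437 = 2182
Group 2: 1704 * 0.972 = 1656
Group 3: 4994 * 0.978 = 4884
Group 4: 3534 * 0.952 = 3364
Group 5: 13614 * 0.969 = 13192
Net migration: Group 2 − 60 → 1596; Group 3 − 280 → 4604
Population now: 0–14=2182, 15–29=1596, 30–44=4604, 45–59=3364, 60–74=13192
[period 3]
Births: 1596 * 0.437 = 697
Group 2: 2182 * 0.972 = 2121
Group 3: 1596 * 0.978 = 1561
Group 4: 4604 * 0.952 = 4383
Group 5: 3364 * 0.969 = 3260
Net migration: Group 2 − 60 → 2061; Group 3 − 280 → 1281
Population now: 0–14=697, 15–29=2061, 30–44=1281, 45–59=4383, 60–74=3260
Total after period 3: 697 + 2061 + 1281 + 4383 + 3260 = 11682

11682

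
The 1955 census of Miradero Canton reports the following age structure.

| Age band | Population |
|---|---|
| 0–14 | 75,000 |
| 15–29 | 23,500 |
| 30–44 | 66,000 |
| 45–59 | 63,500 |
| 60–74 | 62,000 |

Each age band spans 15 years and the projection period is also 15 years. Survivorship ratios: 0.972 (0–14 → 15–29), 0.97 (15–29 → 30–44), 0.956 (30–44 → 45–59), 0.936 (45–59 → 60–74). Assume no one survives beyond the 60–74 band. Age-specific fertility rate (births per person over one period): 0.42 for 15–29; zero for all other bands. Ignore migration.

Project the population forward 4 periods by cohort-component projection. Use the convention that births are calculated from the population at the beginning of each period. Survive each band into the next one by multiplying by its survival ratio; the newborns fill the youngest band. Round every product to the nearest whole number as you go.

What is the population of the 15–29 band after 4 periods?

Numbering the groups 1..5 from youngest to oldest:
[period 1]
Births: 23500 * 0.42 = 9870
Group 2: 75000 * 0.972 = 72900
Group 3: 23500 * 0.97 = 22795
Group 4: 66000 * 0.956 = 63096
Group 5: 63500 * 0.936 = 59436
Population now: 0–14=9870, 15–29=72900, 30–44=22795, 45–59=63096, 60–74=59436
[period 2]
Births: 72900 * 0.42 = 30618
Group 2: 9870 * 0.972 = 9594
Group 3: 72900 * 0.97 = 70713
Group 4: 22795 * 0.956 = 21792
Group 5: 63096 * 0.936 = 59058
Population now: 0–14=30618, 15–29=9594, 30–44=70713, 45–59=21792, 60–74=59058
[period 3]
Births: 9594 * 0.42 = 4029
Group 2: 30618 * 0.972 = 29761
Group 3: 9594 * 0.97 = 9306
Group 4: 70713 * 0.956 = 67602
Group 5: 21792 * 0.936 = 20397
Population now: 0–14=4029, 15–29=29761, 30–44=9306, 45–59=67602, 60–74=20397
[period 4]
Births: 29761 * 0.42 = 12500
Group 2: 4029 * 0.972 = 3916
Group 3: 29761 * 0.97 = 28868
Group 4: 9306 * 0.956 = 8897
Group 5: 67602 * 0.936 = 63275
Population now: 0–14=12500, 15–29=3916, 30–44=28868, 45–59=8897, 60–74=63275

3916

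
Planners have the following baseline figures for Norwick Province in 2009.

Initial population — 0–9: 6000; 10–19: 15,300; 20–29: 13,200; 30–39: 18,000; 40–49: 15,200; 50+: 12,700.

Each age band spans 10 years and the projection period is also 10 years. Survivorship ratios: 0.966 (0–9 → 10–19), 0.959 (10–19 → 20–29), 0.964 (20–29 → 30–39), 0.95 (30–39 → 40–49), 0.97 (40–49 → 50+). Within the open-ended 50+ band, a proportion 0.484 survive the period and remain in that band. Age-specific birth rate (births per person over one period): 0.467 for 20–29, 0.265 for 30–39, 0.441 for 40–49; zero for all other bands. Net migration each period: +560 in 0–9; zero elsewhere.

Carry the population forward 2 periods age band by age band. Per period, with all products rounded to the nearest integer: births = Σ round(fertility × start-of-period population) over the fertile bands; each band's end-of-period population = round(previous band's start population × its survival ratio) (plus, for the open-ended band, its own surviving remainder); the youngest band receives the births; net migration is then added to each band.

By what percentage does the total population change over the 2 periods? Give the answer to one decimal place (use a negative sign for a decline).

[period 1]
Births: 13200 × 0.467 = 6164, 18000 × 0.265 = 4770, 15200 × 0.441 = 6703 — total 17637
10–19: 6000 × 0.966 = 5796
20–29: 15300 × 0.959 = 14673
30–39: 13200 × 0.964 = 12725
40–49: 18000 × 0.95 = 17100
50+: 15200 × 0.97 + 12700 × 0.484 = 14744 + 6147 = 20891
Net migration: 0–9 + 560 → 18197
→ [18197, 5796, 14673, 12725, 17100, 20891]
[period 2]
Births: 14673 × 0.467 = 6852, 12725 × 0.265 = 3372, 17100 × 0.441 = 7541 — total 17765
10–19: 18197 × 0.966 = 17578
20–29: 5796 × 0.959 = 5558
30–39: 14673 × 0.964 = 14145
40–49: 12725 × 0.95 = 12089
50+: 17100 × 0.97 + 20891 × 0.484 = 16587 + 10111 = 26698
Net migration: 0–9 + 560 → 18325
→ [18325, 17578, 5558, 14145, 12089, 26698]
Total: 80400 → 94393; change = 13993; percentage change = 17.4%

17.4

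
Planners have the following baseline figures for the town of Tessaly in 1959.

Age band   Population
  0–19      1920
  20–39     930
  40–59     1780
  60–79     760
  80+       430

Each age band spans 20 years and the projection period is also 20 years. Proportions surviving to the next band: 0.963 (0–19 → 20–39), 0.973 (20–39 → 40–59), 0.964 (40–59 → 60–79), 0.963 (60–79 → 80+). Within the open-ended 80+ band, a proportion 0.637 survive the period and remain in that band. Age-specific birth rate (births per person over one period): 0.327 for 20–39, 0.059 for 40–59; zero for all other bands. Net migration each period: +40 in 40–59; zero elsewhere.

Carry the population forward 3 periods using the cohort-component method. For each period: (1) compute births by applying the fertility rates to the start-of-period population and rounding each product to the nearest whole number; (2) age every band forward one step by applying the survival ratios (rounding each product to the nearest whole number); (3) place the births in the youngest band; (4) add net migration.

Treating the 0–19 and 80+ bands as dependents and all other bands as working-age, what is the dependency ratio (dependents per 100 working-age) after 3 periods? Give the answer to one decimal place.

90.9

Numbering the groups 1..5 from youngest to oldest:
— Period 1 —
Births: 930 × 0.327 = 304 ; 1780 × 0.059 = 105 → total 409
Group 2: 1920 × 0.963 = 1849
Group 3: 930 × 0.973 = 905
Group 4: 1780 × 0.964 = 1716
Group 5: 760 × 0.963 + 430 × 0.637 = 732 + 274 = 1006
Net migration: Group 3 + 40 → 945
Population now: 0–19=409, 20–39=1849, 40–59=945, 60–79=1716, 80+=1006
— Period 2 —
Births: 1849 × 0.327 = 605 ; 945 × 0.059 = 56 → total 661
Group 2: 409 × 0.963 = 394
Group 3: 1849 × 0.973 = 1799
Group 4: 945 × 0.964 = 911
Group 5: 1716 × 0.963 + 1006 × 0.637 = 1653 + 641 = 2294
Net migration: Group 3 + 40 → 1839
Population now: 0–19=661, 20–39=394, 40–59=1839, 60–79=911, 80+=2294
— Period 3 —
Births: 394 × 0.327 = 129 ; 1839 × 0.059 = 109 → total 238
Group 2: 661 × 0.963 = 637
Group 3: 394 × 0.973 = 383
Group 4: 1839 × 0.964 = 1773
Group 5: 911 × 0.963 + 2294 × 0.637 = 877 + 1461 = 2338
Net migration: Group 3 + 40 → 423
Population now: 0–19=238, 20–39=637, 40–59=423, 60–79=1773, 80+=2338
Dependents (band 0–19 + band 80+) = 238 + 2338 = 2576; working-age = 2833; ratio = 2576/2833 × 100 = 90.9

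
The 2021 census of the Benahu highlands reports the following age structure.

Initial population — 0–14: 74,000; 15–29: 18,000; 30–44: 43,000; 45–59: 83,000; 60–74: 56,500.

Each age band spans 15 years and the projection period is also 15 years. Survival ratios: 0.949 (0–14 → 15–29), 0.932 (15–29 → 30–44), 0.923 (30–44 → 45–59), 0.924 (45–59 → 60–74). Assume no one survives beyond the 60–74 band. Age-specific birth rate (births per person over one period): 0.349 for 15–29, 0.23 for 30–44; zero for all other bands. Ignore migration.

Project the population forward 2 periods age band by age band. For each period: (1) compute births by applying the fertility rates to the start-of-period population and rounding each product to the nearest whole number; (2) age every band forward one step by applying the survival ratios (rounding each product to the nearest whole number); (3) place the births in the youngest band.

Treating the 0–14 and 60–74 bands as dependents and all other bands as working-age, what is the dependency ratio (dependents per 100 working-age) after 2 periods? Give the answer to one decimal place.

Period 1.
Births: 18000 × 0.349 = 6282 ; 43000 × 0.23 = 9890 → 16172
15–29: 74000 × 0.949 = 70226
30–44: 18000 × 0.932 = 16776
45–59: 43000 × 0.923 = 39689
60–74: 83000 × 0.924 = 76692
→ [16172, 70226, 16776, 39689, 76692]
Period 2.
Births: 70226 × 0.349 = 24509 ; 16776 × 0.23 = 3858 → 28367
15–29: 16172 × 0.949 = 15347
30–44: 70226 × 0.932 = 65451
45–59: 16776 × 0.923 = 15484
60–74: 39689 × 0.924 = 36673
→ [28367, 15347, 65451, 15484, 36673]
Dependents (band 0–14 + band 60–74) = 28367 + 36673 = 65040; working-age = 96282; ratio = 65040/96282 × 100 = 67.6

67.6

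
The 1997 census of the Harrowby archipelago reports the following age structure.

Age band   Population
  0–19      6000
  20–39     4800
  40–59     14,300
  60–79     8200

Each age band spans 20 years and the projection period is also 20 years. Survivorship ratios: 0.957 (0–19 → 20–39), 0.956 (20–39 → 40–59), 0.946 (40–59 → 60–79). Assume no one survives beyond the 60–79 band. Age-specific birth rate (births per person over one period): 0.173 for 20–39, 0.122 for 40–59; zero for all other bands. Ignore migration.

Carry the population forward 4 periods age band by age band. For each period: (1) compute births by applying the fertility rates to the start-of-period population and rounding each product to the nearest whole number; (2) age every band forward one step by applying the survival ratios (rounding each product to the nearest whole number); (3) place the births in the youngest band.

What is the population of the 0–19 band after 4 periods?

Numbering the groups 1..4 from youngest to oldest:
After projecting period 1:
Births: 4800 × 0.173 = 830  |  14300 × 0.122 = 1745 ⇒ total 2575
Group 2: 6000 × 0.957 = 5742
Group 3: 4800 × 0.956 = 4589
Group 4: 14300 × 0.946 = 13528
Giving 2575 / 5742 / 4589 / 13528.
After projecting period 2:
Births: 5742 × 0.173 = 993  |  4589 × 0.122 = 560 ⇒ total 1553
Group 2: 2575 × 0.957 = 2464
Group 3: 5742 × 0.956 = 5489
Group 4: 4589 × 0.946 = 4341
Giving 1553 / 2464 / 5489 / 4341.
After projecting period 3:
Births: 2464 × 0.173 = 426  |  5489 × 0.122 = 670 ⇒ total 1096
Group 2: 1553 × 0.957 = 1486
Group 3: 2464 × 0.956 = 2356
Group 4: 5489 × 0.946 = 5193
Giving 1096 / 1486 / 2356 / 5193.
After projecting period 4:
Births: 1486 × 0.173 = 257  |  2356 × 0.122 = 287 ⇒ total 544
Group 2: 1096 × 0.957 = 1049
Group 3: 1486 × 0.956 = 1421
Group 4: 2356 × 0.946 = 2229
Giving 544 / 1049 / 1421 / 2229.

544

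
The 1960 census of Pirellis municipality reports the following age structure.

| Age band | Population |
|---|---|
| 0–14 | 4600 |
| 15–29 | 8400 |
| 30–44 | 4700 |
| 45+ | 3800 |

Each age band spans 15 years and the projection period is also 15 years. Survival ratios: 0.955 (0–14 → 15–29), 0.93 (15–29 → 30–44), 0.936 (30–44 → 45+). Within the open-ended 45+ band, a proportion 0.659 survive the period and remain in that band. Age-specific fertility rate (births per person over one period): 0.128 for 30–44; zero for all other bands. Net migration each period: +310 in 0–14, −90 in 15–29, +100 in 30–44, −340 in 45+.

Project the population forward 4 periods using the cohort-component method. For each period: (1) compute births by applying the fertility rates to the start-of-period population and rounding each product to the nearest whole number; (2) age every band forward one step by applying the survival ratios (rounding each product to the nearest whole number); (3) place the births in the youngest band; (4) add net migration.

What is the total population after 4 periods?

10000

(Groups numbered youngest = 1 to oldest = 4.)
Period 1.
Births: 4700 × 0.128 = 602
Group 2: 4600 × 0.955 = 4393
Group 3: 8400 × 0.93 = 7812
Group 4: 4700 × 0.936 + 3800 × 0.659 = 4399 + 2504 = 6903
Net migration: Group 1 + 310 → 912; Group 2 − 90 → 4303; Group 3 + 100 → 7912; Group 4 − 340 → 6563
→ [912, 4303, 7912, 6563]
Period 2.
Births: 7912 × 0.128 = 1013
Group 2: 912 × 0.955 = 871
Group 3: 4303 × 0.93 = 4002
Group 4: 7912 × 0.936 + 6563 × 0.659 = 7406 + 4325 = 11731
Net migration: Group 1 + 310 → 1323; Group 2 − 90 → 781; Group 3 + 100 → 4102; Group 4 − 340 → 11391
→ [1323, 781, 4102, 11391]
Period 3.
Births: 4102 × 0.128 = 525
Group 2: 1323 × 0.955 = 1263
Group 3: 781 × 0.93 = 726
Group 4: 4102 × 0.936 + 11391 × 0.659 = 3839 + 7507 = 11346
Net migration: Group 1 + 310 → 835; Group 2 − 90 → 1173; Group 3 + 100 → 826; Group 4 − 340 → 11006
→ [835, 1173, 826, 11006]
Period 4.
Births: 826 × 0.128 = 106
Group 2: 835 × 0.955 = 797
Group 3: 1173 × 0.93 = 1091
Group 4: 826 × 0.936 + 11006 × 0.659 = 773 + 7253 = 8026
Net migration: Group 1 + 310 → 416; Group 2 − 90 → 707; Group 3 + 100 → 1191; Group 4 − 340 → 7686
→ [416, 707, 1191, 7686]
Total after period 4: 416 + 707 + 1191 + 7686 = 10000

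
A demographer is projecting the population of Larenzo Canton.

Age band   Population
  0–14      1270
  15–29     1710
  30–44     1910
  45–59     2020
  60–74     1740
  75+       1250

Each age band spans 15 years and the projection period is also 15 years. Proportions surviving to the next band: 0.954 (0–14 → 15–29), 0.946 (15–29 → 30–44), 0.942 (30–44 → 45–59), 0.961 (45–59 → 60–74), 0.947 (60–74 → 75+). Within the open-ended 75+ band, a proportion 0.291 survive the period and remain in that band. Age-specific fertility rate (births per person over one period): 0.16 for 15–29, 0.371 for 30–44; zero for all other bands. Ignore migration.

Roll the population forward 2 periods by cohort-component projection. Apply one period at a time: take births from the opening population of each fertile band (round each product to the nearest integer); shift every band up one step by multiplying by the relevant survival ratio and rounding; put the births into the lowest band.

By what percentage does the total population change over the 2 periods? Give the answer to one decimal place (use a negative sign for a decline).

Call the groups 1 to 6, youngest first.
Period 1.
Births: 1710 × 0.16 = 274, 1910 × 0.371 = 709 ⇒ total 983
Group 2: 1270 × 0.954 = 1212
Group 3: 1710 × 0.946 = 1618
Group 4: 1910 × 0.942 = 1799
Group 5: 2020 × 0.961 = 1941
Group 6: 1740 × 0.947 + 1250 × 0.291 = 1648 + 364 = 2012
→ [983, 1212, 1618, 1799, 1941, 2012]
Period 2.
Births: 1212 × 0.16 = 194, 1618 × 0.371 = 600 ⇒ total 794
Group 2: 983 × 0.954 = 938
Group 3: 1212 × 0.946 = 1147
Group 4: 1618 × 0.942 = 1524
Group 5: 1799 × 0.961 = 1729
Group 6: 1941 × 0.947 + 2012 × 0.291 = 1838 + 585 = 2423
→ [794, 938, 1147, 1524, 1729, 2423]
Total: 9900 → 8555; change = -1345; percentage change = -13.6%

-13.6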